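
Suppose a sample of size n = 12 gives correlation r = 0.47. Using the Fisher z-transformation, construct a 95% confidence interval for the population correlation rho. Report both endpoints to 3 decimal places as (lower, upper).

(-0.142, 0.822)

Fisher z: z_r = atanh(r) = ½·ln((1+0.47)/(1−0.47)) = 0.510070
SE(z) = 1/√(n−3) = 1/√9 = 0.333333
95% ⇒ z* = 1.960; margin = 1.960·0.333333 = 0.653333
CI on z-scale: (-0.143263, 1.163403)
Back-transform: tanh(-0.143263) = -0.142291, tanh(1.163403) = 0.822146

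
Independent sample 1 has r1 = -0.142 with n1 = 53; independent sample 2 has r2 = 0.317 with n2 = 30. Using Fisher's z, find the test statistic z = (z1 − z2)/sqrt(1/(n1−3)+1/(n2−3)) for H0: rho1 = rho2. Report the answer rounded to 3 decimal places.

-1.973

z1 = atanh(-0.142) = -0.142966,  z2 = atanh(0.317) = 0.328308
SE = √(1/(n1−3) + 1/(n2−3)) = √(1/50 + 1/27) = √(0.0200000 + 0.0370370) = √0.0570370 = 0.238824
z = (z1 − z2)/SE = (-0.142966 − 0.328308) / 0.238824 = -0.471274 / 0.238824 = -1.973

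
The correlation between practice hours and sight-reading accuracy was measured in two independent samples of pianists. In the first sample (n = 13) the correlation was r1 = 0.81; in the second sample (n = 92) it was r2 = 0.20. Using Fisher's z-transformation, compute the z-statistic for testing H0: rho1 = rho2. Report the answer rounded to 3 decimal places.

Fisher z-transforms: z1 = atanh(0.81) = 1.127029, z2 = atanh(0.20) = 0.202733; difference d = 0.924296
Var(d) = 1/10 + 1/89 = 0.1000000 + 0.0112360 = 0.1112360
z = d/√Var(d) = 0.924296 / √0.1112360 = 0.924296 / 0.333521 = 2.771

2.771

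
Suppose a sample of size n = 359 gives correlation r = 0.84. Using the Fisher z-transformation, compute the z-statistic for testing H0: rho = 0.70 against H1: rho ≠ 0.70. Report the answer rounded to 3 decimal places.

Fisher z: atanh(0.84) = 1.221174, atanh(0.70) = 0.867301
z = (z_r − z_0)·√(n−3) = (1.221174 − 0.867301)·√356 = 0.353873 · 18.867962 = 6.677

6.677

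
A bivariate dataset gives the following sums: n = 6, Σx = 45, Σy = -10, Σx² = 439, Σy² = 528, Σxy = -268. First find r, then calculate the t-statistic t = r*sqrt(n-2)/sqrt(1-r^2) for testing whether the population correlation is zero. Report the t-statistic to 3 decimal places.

-3.189

Numerator: nΣxy − (Σx)(Σy) = 6·(-268) − (45)(-10) = -1158
Denominator: √[(nΣx²−(Σx)²)(nΣy²−(Σy)²)]
  nΣx²−(Σx)² = 6·439 − 2025 = 609;  nΣy²−(Σy)² = 6·528 − 100 = 3068
  √(609·3068) = √1868412 = 1366.8987
r = -1158 / 1366.8987 = -0.8472
t = r·√(n−2)/√(1−r²) = -0.8472·√4 / √(1−0.717748) = -1.694400 / 0.531274 = -3.189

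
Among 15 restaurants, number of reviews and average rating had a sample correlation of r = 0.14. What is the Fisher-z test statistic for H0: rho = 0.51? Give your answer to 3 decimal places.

Fisher z: atanh(0.14) = 0.140926, atanh(0.51) = 0.562730
z = (z_r − z_0)·√(n−3) = (0.140926 − 0.562730)·√12 = -0.421804 · 3.464102 = -1.461

-1.461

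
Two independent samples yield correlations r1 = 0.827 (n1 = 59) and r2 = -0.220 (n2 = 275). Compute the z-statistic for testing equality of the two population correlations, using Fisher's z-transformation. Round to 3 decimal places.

9.556

Fisher z-transforms: z1 = atanh(0.827) = 1.178569, z2 = atanh(-0.220) = -0.223656; difference d = 1.402225
Var(d) = 1/56 + 1/272 = 0.0178571 + 0.0036765 = 0.0215336
z = d/√Var(d) = 1.402225 / √0.0215336 = 1.402225 / 0.146743 = 9.556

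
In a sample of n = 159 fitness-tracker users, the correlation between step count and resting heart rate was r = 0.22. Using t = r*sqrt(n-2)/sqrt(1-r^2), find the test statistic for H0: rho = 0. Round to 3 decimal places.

t = r·√(n−2) / √(1−r²) with r = 0.22, n = 159
  = 0.22·√157 / √(1 − 0.0484)
  = 0.22·12.529964 / 0.975500
  = 2.756592 / 0.975500 = 2.826

2.826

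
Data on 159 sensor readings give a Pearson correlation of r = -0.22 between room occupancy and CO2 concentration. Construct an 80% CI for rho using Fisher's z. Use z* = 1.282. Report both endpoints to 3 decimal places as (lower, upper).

Fisher z: z_r = atanh(r) = ½·ln((1+(-0.22))/(1−(-0.22))) = -0.223656
SE(z) = 1/√(n−3) = 1/√156 = 0.080064
80% ⇒ z* = 1.282; margin = 1.282·0.080064 = 0.102642
CI on z-scale: (-0.326298, -0.121014)
Back-transform: tanh(-0.326298) = -0.315190, tanh(-0.121014) = -0.120427

(-0.315, -0.120)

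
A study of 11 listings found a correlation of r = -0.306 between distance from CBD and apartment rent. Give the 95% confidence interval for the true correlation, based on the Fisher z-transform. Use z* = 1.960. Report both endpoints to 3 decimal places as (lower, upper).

(-0.765, 0.360)

z_r = atanh(-0.306) = -0.316126;  SE = 1/√(n−3) = 1/√8 = 0.353553
z-limits: -0.316126 ± 1.960·0.353553 = -0.316126 ± 0.692964 = [-1.009090, 0.376838]
ρ-limits: (tanh -1.009090, tanh 0.376838) = (-0.765, 0.360)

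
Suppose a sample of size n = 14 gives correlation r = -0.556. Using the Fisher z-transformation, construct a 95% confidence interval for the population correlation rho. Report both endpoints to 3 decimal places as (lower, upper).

z_r = atanh(-0.556) = -0.627025;  SE = 1/√(n−3) = 1/√11 = 0.301511
z-limits: -0.627025 ± 1.960·0.301511 = -0.627025 ± 0.590962 = [-1.217987, -0.036063]
ρ-limits: (tanh -1.217987, tanh -0.036063) = (-0.839, -0.036)

(-0.839, -0.036)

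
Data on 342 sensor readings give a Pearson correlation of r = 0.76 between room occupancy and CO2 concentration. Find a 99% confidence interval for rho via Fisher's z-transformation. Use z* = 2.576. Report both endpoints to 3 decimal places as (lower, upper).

(0.694, 0.813)

Fisher z: z_r = atanh(r) = ½·ln((1+0.76)/(1−0.76)) = 0.996215
SE(z) = 1/√(n−3) = 1/√339 = 0.054313
99% ⇒ z* = 2.576; margin = 2.576·0.054313 = 0.139910
CI on z-scale: (0.856305, 1.136125)
Back-transform: tanh(0.856305) = 0.694349, tanh(1.136125) = 0.813105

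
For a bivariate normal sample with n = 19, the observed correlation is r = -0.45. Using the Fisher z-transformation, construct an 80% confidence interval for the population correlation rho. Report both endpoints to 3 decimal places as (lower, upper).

z_r = atanh(-0.45) = -0.484700;  SE = 1/√(n−3) = 1/√16 = 0.250000
z-limits: -0.484700 ± 1.282·0.250000 = -0.484700 ± 0.320500 = [-0.805200, -0.164200]
ρ-limits: (tanh -0.805200, tanh -0.164200) = (-0.667, -0.163)

(-0.667, -0.163)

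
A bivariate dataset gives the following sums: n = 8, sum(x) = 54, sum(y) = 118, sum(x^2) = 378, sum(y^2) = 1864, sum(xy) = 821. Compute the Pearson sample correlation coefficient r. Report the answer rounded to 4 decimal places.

0.6000

S_xy = nΣxy − ΣxΣy = 8·821 − 54·118 = 6568 − 6372 = 196
S_xx = nΣx² − (Σx)² = 8·378 − 54² = 3024 − 2916 = 108
S_yy = nΣy² − (Σy)² = 8·1864 − 118² = 14912 − 13924 = 988
r = S_xy / √(S_xx·S_yy) = 196 / √(108·988) = 196 / √106704 = 196 / 326.6558 = 0.6000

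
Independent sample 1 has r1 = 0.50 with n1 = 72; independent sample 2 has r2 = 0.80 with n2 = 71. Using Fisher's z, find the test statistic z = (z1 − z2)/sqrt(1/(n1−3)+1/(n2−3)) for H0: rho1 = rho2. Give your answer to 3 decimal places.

Fisher z-transforms: z1 = atanh(0.50) = 0.549306, z2 = atanh(0.80) = 1.098612; difference d = -0.549306
Var(d) = 1/69 + 1/68 = 0.0144928 + 0.0147059 = 0.0291987
z = d/√Var(d) = -0.549306 / √0.0291987 = -0.549306 / 0.170876 = -3.215

-3.215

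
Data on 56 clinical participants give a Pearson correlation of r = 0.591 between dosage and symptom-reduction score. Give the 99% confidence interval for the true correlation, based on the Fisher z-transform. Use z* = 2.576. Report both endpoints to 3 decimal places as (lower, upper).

Fisher z: z_r = atanh(r) = ½·ln((1+0.591)/(1−0.591)) = 0.679201
SE(z) = 1/√(n−3) = 1/√53 = 0.137361
99% ⇒ z* = 2.576; margin = 2.576·0.137361 = 0.353842
CI on z-scale: (0.325359, 1.033043)
Back-transform: tanh(0.325359) = 0.314344, tanh(1.033043) = 0.775126

(0.314, 0.775)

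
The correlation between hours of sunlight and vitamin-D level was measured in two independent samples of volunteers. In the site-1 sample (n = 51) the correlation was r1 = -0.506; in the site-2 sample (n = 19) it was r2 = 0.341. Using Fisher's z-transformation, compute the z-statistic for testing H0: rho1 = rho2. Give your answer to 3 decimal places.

Fisher z-transforms: z1 = atanh(-0.506) = -0.557338, z2 = atanh(0.341) = 0.355224; difference d = -0.912562
Var(d) = 1/48 + 1/16 = 0.0208333 + 0.0625000 = 0.0833333
z = d/√Var(d) = -0.912562 / √0.0833333 = -0.912562 / 0.288675 = -3.161

-3.161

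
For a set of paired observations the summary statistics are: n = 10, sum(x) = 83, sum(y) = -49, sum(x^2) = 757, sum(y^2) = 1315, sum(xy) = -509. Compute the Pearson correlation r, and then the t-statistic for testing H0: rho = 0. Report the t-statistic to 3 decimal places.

S_xy = nΣxy − ΣxΣy = 10·(-509) − 83·(-49) = -5090 − (-4067) = -1023
S_xx = nΣx² − (Σx)² = 10·757 − 83² = 7570 − 6889 = 681
S_yy = nΣy² − (Σy)² = 10·1315 − (-49)² = 13150 − 2401 = 10749
r = S_xy / √(S_xx·S_yy) = -1023 / √(681·10749) = -1023 / √7320069 = -1023 / 2705.5626 = -0.3781
t = r·√(n−2)/√(1−r²) = -0.3781·√8 / √(1−0.142960) = -1.069428 / 0.925765 = -1.155

-1.155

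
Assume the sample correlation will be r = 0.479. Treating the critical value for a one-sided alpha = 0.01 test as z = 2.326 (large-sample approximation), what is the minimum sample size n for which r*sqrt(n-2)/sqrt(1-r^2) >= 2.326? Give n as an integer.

21

r√(n−2)/√(1−r²) ≥ 2.326  ⇔  n−2 ≥ (2.326)²·(1−r²)/r²
(1−r²)/r² = (1−0.229441)/0.229441 = 3.3584
n ≥ 2 + 5.410276·3.3584 = 2 + 18.1699 = 20.1699
⌈20.1699⌉ = 21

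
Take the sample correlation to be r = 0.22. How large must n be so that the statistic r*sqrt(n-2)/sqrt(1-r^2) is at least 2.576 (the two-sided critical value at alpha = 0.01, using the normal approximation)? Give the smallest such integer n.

Need r·√(n−2)/√(1−r²) ≥ 2.576
√(n−2) ≥ 2.576·√(1−0.0484) / 0.22 = 2.576·0.975500 / 0.22 = 11.4222
n−2 ≥ 130.4667  ⇒  n ≥ 132.4667
Smallest integer n = 133

133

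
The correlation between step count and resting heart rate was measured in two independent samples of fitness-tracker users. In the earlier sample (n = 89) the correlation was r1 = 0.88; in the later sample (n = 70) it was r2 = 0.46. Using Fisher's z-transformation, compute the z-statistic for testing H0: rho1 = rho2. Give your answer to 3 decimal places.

Fisher z-transforms: z1 = atanh(0.88) = 1.375768, z2 = atanh(0.46) = 0.497311; difference d = 0.878457
Var(d) = 1/86 + 1/67 = 0.0116279 + 0.0149254 = 0.0265533
z = d/√Var(d) = 0.878457 / √0.0265533 = 0.878457 / 0.162952 = 5.391

5.391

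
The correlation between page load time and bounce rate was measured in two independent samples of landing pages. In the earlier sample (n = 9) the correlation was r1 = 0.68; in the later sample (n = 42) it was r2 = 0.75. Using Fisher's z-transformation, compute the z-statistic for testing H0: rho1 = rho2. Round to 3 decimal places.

-0.328

Fisher z-transforms: z1 = atanh(0.68) = 0.829114, z2 = atanh(0.75) = 0.972955; difference d = -0.143841
Var(d) = 1/6 + 1/39 = 0.1666667 + 0.0256410 = 0.1923077
z = d/√Var(d) = -0.143841 / √0.1923077 = -0.143841 / 0.438529 = -0.328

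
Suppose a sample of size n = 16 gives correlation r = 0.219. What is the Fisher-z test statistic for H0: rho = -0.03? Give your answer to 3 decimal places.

Fisher z: atanh(0.219) = 0.222605, atanh(-0.03) = -0.030009
z = (z_r − z_0)·√(n−3) = (0.222605 − (-0.030009))·√13 = 0.252614 · 3.605551 = 0.911

0.911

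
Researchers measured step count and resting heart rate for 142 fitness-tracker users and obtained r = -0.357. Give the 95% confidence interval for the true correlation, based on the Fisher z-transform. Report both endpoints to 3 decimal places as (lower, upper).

(-0.493, -0.204)

z_r = atanh(-0.357) = -0.373443;  SE = 1/√(n−3) = 1/√139 = 0.084819
z-limits: -0.373443 ± 1.960·0.084819 = -0.373443 ± 0.166245 = [-0.539688, -0.207198]
ρ-limits: (tanh -0.539688, tanh -0.207198) = (-0.493, -0.204)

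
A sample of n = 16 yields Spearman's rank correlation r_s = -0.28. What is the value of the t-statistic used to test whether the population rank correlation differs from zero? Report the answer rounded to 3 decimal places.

t = r_s·√(n−2) / √(1−r_s²) with r_s = -0.28, n = 16
  = -0.28·√14 / √(1 − 0.0784)
  = -0.28·3.741657 / 0.960000
  = -1.047664 / 0.960000 = -1.091

-1.091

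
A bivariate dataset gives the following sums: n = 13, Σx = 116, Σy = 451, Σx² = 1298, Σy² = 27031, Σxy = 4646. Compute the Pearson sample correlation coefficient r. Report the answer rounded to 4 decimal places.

0.3593

S_xy = nΣxy − ΣxΣy = 13·4646 − 116·451 = 60398 − 52316 = 8082
S_xx = nΣx² − (Σx)² = 13·1298 − 116² = 16874 − 13456 = 3418
S_yy = nΣy² − (Σy)² = 13·27031 − 451² = 351403 − 203401 = 148002
r = S_xy / √(S_xx·S_yy) = 8082 / √(3418·148002) = 8082 / √505870836 = 8082 / 22491.5726 = 0.3593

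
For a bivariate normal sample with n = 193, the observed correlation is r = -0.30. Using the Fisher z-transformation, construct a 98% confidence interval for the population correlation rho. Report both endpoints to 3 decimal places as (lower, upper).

Fisher z: z_r = atanh(r) = ½·ln((1+(-0.30))/(1−(-0.30))) = -0.309520
SE(z) = 1/√(n−3) = 1/√190 = 0.072548
98% ⇒ z* = 2.326; margin = 2.326·0.072548 = 0.168747
CI on z-scale: (-0.478267, -0.140773)
Back-transform: tanh(-0.478267) = -0.444855, tanh(-0.140773) = -0.139850

(-0.445, -0.140)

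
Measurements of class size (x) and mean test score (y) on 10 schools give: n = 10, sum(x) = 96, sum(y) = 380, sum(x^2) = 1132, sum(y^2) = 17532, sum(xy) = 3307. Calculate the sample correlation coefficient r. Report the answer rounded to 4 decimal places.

-0.4228

S_xy = nΣxy − ΣxΣy = 10·3307 − 96·380 = 33070 − 36480 = -3410
S_xx = nΣx² − (Σx)² = 10·1132 − 96² = 11320 − 9216 = 2104
S_yy = nΣy² − (Σy)² = 10·17532 − 380² = 175320 − 144400 = 30920
r = S_xy / √(S_xx·S_yy) = -3410 / √(2104·30920) = -3410 / √65055680 = -3410 / 8065.7101 = -0.4228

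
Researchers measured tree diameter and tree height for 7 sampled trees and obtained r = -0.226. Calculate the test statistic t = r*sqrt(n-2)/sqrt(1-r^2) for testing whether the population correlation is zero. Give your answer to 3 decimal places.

1 − r² = 1 − 0.051076 = 0.948924;  √(1−r²) = 0.974127
√(n−2) = √5 = 2.236068
t = r·√(n−2)/√(1−r²) = -0.226 · 2.236068 / 0.974127 = -0.519

-0.519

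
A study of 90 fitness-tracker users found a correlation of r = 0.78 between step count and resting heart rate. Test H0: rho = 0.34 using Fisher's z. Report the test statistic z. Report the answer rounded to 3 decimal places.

6.448

Fisher z: atanh(0.78) = 1.045371, atanh(0.34) = 0.354093
z = (z_r − z_0)·√(n−3) = (1.045371 − 0.354093)·√87 = 0.691278 · 9.327379 = 6.448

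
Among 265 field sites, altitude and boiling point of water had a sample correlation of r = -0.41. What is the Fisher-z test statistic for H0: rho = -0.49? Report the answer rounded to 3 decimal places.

1.626

z_r = atanh(-0.41) = -0.435611,  z_0 = atanh(-0.49) = -0.536060
SE = 1/√(n−3) = 1/√262 = 0.061780
z = (z_r − z_0)/SE = (-0.435611 − (-0.536060)) / 0.061780 = 0.100449 / 0.061780 = 1.626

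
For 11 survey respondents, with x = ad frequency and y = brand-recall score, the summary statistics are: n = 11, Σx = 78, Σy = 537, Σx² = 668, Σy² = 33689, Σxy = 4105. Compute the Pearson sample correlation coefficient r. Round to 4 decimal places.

0.3207

Numerator: nΣxy − (Σx)(Σy) = 11·4105 − (78)(537) = 3269
Denominator: √[(nΣx²−(Σx)²)(nΣy²−(Σy)²)]
  nΣx²−(Σx)² = 11·668 − 6084 = 1264;  nΣy²−(Σy)² = 11·33689 − 288369 = 82210
  √(1264·82210) = √103913440 = 10193.7942
r = 3269 / 10193.7942 = 0.3207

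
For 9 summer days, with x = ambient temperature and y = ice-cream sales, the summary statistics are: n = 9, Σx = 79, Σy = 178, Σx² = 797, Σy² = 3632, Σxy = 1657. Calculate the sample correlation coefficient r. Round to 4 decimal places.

Numerator: nΣxy − (Σx)(Σy) = 9·1657 − (79)(178) = 851
Denominator: √[(nΣx²−(Σx)²)(nΣy²−(Σy)²)]
  nΣx²−(Σx)² = 9·797 − 6241 = 932;  nΣy²−(Σy)² = 9·3632 − 31684 = 1004
  √(932·1004) = √935728 = 967.3303
r = 851 / 967.3303 = 0.8797

0.8797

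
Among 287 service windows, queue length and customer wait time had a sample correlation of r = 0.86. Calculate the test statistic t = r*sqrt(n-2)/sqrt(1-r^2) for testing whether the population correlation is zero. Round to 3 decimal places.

1 − r² = 1 − 0.7396 = 0.2604;  √(1−r²) = 0.510294
√(n−2) = √285 = 16.881943
t = r·√(n−2)/√(1−r²) = 0.86 · 16.881943 / 0.510294 = 28.451

28.451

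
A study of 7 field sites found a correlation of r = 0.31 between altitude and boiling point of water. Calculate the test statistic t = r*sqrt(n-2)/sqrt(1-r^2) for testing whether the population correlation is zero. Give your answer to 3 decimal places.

0.729

1 − r² = 1 − 0.0961 = 0.9039;  √(1−r²) = 0.950737
√(n−2) = √5 = 2.236068
t = r·√(n−2)/√(1−r²) = 0.31 · 2.236068 / 0.950737 = 0.729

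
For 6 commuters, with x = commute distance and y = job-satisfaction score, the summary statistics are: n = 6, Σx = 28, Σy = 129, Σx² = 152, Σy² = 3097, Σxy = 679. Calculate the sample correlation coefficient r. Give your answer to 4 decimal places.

0.9269

Numerator: nΣxy − (Σx)(Σy) = 6·679 − (28)(129) = 462
Denominator: √[(nΣx²−(Σx)²)(nΣy²−(Σy)²)]
  nΣx²−(Σx)² = 6·152 − 784 = 128;  nΣy²−(Σy)² = 6·3097 − 16641 = 1941
  √(128·1941) = √248448 = 498.4456
r = 462 / 498.4456 = 0.9269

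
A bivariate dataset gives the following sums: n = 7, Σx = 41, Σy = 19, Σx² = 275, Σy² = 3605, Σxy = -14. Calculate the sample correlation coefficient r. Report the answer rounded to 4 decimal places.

S_xy = nΣxy − ΣxΣy = 7·(-14) − 41·19 = -98 − 779 = -877
S_xx = nΣx² − (Σx)² = 7·275 − 41² = 1925 − 1681 = 244
S_yy = nΣy² − (Σy)² = 7·3605 − 19² = 25235 − 361 = 24874
r = S_xy / √(S_xx·S_yy) = -877 / √(244·24874) = -877 / √6069256 = -877 / 2463.5860 = -0.3560

-0.3560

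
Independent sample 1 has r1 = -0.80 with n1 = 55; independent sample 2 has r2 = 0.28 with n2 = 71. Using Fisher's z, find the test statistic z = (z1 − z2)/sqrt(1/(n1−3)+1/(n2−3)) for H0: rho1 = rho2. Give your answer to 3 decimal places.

z1 = atanh(-0.80) = -1.098612,  z2 = atanh(0.28) = 0.287682
SE = √(1/(n1−3) + 1/(n2−3)) = √(1/52 + 1/68) = √(0.0192308 + 0.0147059) = √0.0339367 = 0.184219
z = (z1 − z2)/SE = (-1.098612 − 0.287682) / 0.184219 = -1.386294 / 0.184219 = -7.525

-7.525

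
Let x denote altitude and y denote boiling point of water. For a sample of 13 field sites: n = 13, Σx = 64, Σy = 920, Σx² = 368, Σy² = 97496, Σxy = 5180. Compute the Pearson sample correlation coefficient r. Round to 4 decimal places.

0.4971

Numerator: nΣxy − (Σx)(Σy) = 13·5180 − (64)(920) = 8460
Denominator: √[(nΣx²−(Σx)²)(nΣy²−(Σy)²)]
  nΣx²−(Σx)² = 13·368 − 4096 = 688;  nΣy²−(Σy)² = 13·97496 − 846400 = 421048
  √(688·421048) = √289681024 = 17020.0183
r = 8460 / 17020.0183 = 0.4971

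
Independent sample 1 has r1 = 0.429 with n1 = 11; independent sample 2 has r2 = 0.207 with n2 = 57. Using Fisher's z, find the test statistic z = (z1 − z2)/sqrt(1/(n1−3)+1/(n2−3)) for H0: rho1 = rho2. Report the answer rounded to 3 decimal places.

0.656

Fisher z-transforms: z1 = atanh(0.429) = 0.458670, z2 = atanh(0.207) = 0.210035; difference d = 0.248635
Var(d) = 1/8 + 1/54 = 0.1250000 + 0.0185185 = 0.1435185
z = d/√Var(d) = 0.248635 / √0.1435185 = 0.248635 / 0.378838 = 0.656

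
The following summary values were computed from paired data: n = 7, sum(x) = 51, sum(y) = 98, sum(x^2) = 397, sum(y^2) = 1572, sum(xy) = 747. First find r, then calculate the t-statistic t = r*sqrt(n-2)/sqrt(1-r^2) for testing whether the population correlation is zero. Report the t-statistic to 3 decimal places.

Numerator: nΣxy − (Σx)(Σy) = 7·747 − (51)(98) = 231
Denominator: √[(nΣx²−(Σx)²)(nΣy²−(Σy)²)]
  nΣx²−(Σx)² = 7·397 − 2601 = 178;  nΣy²−(Σy)² = 7·1572 − 9604 = 1400
  √(178·1400) = √249200 = 499.1994
r = 231 / 499.1994 = 0.4627
t = r·√(n−2)/√(1−r²) = 0.4627·√5 / √(1−0.214091) = 1.034629 / 0.886515 = 1.167

1.167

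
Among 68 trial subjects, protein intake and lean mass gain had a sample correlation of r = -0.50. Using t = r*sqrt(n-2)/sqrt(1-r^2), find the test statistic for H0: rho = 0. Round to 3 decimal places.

-4.690

t = r·√(n−2) / √(1−r²) with r = -0.50, n = 68
  = -0.50·√66 / √(1 − 0.2500)
  = -0.50·8.124038 / 0.866025
  = -4.062019 / 0.866025 = -4.690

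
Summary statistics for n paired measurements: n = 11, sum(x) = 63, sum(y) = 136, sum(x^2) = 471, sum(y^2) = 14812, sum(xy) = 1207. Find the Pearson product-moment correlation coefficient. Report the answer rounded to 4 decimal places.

S_xy = nΣxy − ΣxΣy = 11·1207 − 63·136 = 13277 − 8568 = 4709
S_xx = nΣx² − (Σx)² = 11·471 − 63² = 5181 − 3969 = 1212
S_yy = nΣy² − (Σy)² = 11·14812 − 136² = 162932 − 18496 = 144436
r = S_xy / √(S_xx·S_yy) = 4709 / √(1212·144436) = 4709 / √175056432 = 4709 / 13230.8893 = 0.3559

0.3559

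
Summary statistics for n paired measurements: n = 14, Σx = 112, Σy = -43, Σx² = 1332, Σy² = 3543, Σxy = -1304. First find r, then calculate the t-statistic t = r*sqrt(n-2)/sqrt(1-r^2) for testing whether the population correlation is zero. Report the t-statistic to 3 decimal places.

Numerator: nΣxy − (Σx)(Σy) = 14·(-1304) − (112)(-43) = -13440
Denominator: √[(nΣx²−(Σx)²)(nΣy²−(Σy)²)]
  nΣx²−(Σx)² = 14·1332 − 12544 = 6104;  nΣy²−(Σy)² = 14·3543 − 1849 = 47753
  √(6104·47753) = √291484312 = 17072.9116
r = -13440 / 17072.9116 = -0.7872
t = r·√(n−2)/√(1−r²) = -0.7872·√12 / √(1−0.619684) = -2.726941 / 0.616698 = -4.422

-4.422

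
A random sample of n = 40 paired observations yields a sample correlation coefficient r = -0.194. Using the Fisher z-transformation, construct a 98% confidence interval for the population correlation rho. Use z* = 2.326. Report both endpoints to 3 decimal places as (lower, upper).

z_r = atanh(-0.194) = -0.196490;  SE = 1/√(n−3) = 1/√37 = 0.164399
z-limits: -0.196490 ± 2.326·0.164399 = -0.196490 ± 0.382392 = [-0.578882, 0.185902]
ρ-limits: (tanh -0.578882, tanh 0.185902) = (-0.522, 0.184)

(-0.522, 0.184)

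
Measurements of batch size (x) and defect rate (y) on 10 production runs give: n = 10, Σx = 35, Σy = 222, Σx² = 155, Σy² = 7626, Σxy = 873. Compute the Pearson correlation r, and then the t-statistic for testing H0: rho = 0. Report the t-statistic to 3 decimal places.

0.969

Numerator: nΣxy − (Σx)(Σy) = 10·873 − (35)(222) = 960
Denominator: √[(nΣx²−(Σx)²)(nΣy²−(Σy)²)]
  nΣx²−(Σx)² = 10·155 − 1225 = 325;  nΣy²−(Σy)² = 10·7626 − 49284 = 26976
  √(325·26976) = √8767200 = 2960.9458
r = 960 / 2960.9458 = 0.3242
t = r·√(n−2)/√(1−r²) = 0.3242·√8 / √(1−0.105106) = 0.916976 / 0.945988 = 0.969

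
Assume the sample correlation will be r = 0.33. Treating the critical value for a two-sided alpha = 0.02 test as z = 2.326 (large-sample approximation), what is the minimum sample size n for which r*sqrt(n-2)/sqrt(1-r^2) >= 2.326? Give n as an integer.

47

r√(n−2)/√(1−r²) ≥ 2.326  ⇔  n−2 ≥ (2.326)²·(1−r²)/r²
(1−r²)/r² = (1−0.1089)/0.1089 = 8.1827
n ≥ 2 + 5.410276·8.1827 = 2 + 44.2707 = 46.2707
⌈46.2707⌉ = 47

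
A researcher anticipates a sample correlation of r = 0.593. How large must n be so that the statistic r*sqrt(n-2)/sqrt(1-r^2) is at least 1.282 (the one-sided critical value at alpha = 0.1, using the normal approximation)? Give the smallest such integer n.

Need r·√(n−2)/√(1−r²) ≥ 1.282
√(n−2) ≥ 1.282·√(1−0.351649) / 0.593 = 1.282·0.805202 / 0.593 = 1.7408
n−2 ≥ 3.0304  ⇒  n ≥ 5.0304
Smallest integer n = 6

6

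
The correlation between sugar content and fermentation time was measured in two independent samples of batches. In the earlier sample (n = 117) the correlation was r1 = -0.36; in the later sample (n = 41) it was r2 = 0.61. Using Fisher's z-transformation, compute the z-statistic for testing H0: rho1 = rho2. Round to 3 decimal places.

Fisher z-transforms: z1 = atanh(-0.36) = -0.376886, z2 = atanh(0.61) = 0.708921; difference d = -1.085807
Var(d) = 1/114 + 1/38 = 0.0087719 + 0.0263158 = 0.0350877
z = d/√Var(d) = -1.085807 / √0.0350877 = -1.085807 / 0.187317 = -5.797

-5.797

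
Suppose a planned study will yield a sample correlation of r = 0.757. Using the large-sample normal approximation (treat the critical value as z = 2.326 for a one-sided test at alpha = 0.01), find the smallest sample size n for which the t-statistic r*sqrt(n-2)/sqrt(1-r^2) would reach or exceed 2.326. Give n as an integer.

Need r·√(n−2)/√(1−r²) ≥ 2.326
√(n−2) ≥ 2.326·√(1−0.573049) / 0.757 = 2.326·0.653415 / 0.757 = 2.0077
n−2 ≥ 4.0309  ⇒  n ≥ 6.0309
Smallest integer n = 7

7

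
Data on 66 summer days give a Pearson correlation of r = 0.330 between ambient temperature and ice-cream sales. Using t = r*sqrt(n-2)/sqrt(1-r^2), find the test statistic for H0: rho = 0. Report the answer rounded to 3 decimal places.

2.797

1 − r² = 1 − 0.108900 = 0.891100;  √(1−r²) = 0.943981
√(n−2) = √64 = 8.000000
t = r·√(n−2)/√(1−r²) = 0.330 · 8.000000 / 0.943981 = 2.797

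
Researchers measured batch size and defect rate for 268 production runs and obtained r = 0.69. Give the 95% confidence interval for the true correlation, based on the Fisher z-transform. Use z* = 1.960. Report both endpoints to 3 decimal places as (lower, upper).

z_r = atanh(0.69) = 0.847956;  SE = 1/√(n−3) = 1/√265 = 0.061430
z-limits: 0.847956 ± 1.960·0.061430 = 0.847956 ± 0.120403 = [0.727553, 0.968359]
ρ-limits: (tanh 0.727553, tanh 0.968359) = (0.622, 0.748)

(0.622, 0.748)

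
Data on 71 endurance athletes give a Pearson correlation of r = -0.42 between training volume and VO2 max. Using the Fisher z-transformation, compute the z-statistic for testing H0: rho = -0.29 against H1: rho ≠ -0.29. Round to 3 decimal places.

-1.230

z_r = atanh(-0.42) = -0.447692,  z_0 = atanh(-0.29) = -0.298566
SE = 1/√(n−3) = 1/√68 = 0.121268
z = (z_r − z_0)/SE = (-0.447692 − (-0.298566)) / 0.121268 = -0.149126 / 0.121268 = -1.230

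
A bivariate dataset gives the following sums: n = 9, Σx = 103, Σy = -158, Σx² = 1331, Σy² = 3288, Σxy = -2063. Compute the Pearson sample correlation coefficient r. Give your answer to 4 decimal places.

-0.9106

S_xy = nΣxy − ΣxΣy = 9·(-2063) − 103·(-158) = -18567 − (-16274) = -2293
S_xx = nΣx² − (Σx)² = 9·1331 − 103² = 11979 − 10609 = 1370
S_yy = nΣy² − (Σy)² = 9·3288 − (-158)² = 29592 − 24964 = 4628
r = S_xy / √(S_xx·S_yy) = -2293 / √(1370·4628) = -2293 / √6340360 = -2293 / 2518.0071 = -0.9106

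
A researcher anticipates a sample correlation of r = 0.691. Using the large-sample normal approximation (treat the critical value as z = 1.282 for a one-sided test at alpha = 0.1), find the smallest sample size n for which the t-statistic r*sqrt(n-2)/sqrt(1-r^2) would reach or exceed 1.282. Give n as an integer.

4

r√(n−2)/√(1−r²) ≥ 1.282  ⇔  n−2 ≥ (1.282)²·(1−r²)/r²
(1−r²)/r² = (1−0.477481)/0.477481 = 1.0943
n ≥ 2 + 1.643524·1.0943 = 2 + 1.7985 = 3.7985
⌈3.7985⌉ = 4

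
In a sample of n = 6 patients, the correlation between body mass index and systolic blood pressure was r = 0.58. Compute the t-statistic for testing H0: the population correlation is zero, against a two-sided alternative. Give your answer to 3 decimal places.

t = r·√(n−2) / √(1−r²) with r = 0.58, n = 6
  = 0.58·√4 / √(1 − 0.3364)
  = 0.58·2.000000 / 0.814616
  = 1.160000 / 0.814616 = 1.424

1.424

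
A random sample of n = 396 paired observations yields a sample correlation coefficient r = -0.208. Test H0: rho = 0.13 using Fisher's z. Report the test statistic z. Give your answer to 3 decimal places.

z_r = atanh(-0.208) = -0.211080,  z_0 = atanh(0.13) = 0.130740
SE = 1/√(n−3) = 1/√393 = 0.050443
z = (z_r − z_0)/SE = (-0.211080 − 0.130740) / 0.050443 = -0.341820 / 0.050443 = -6.776

-6.776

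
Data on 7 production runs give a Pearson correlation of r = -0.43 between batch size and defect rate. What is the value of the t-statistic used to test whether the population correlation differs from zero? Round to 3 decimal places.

t = r·√(n−2) / √(1−r²) with r = -0.43, n = 7
  = -0.43·√5 / √(1 − 0.1849)
  = -0.43·2.236068 / 0.902829
  = -0.961509 / 0.902829 = -1.065

-1.065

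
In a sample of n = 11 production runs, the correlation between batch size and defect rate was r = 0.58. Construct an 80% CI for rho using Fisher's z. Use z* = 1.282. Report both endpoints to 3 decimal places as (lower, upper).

z_r = atanh(0.58) = 0.662463;  SE = 1/√(n−3) = 1/√8 = 0.353553
z-limits: 0.662463 ± 1.282·0.353553 = 0.662463 ± 0.453255 = [0.209208, 1.115718]
ρ-limits: (tanh 0.209208, tanh 1.115718) = (0.206, 0.806)

(0.206, 0.806)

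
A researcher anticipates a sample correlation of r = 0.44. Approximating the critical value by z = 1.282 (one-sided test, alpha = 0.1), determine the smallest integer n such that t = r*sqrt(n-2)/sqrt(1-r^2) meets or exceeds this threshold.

r√(n−2)/√(1−r²) ≥ 1.282  ⇔  n−2 ≥ (1.282)²·(1−r²)/r²
(1−r²)/r² = (1−0.1936)/0.1936 = 4.1653
n ≥ 2 + 1.643524·4.1653 = 2 + 6.8458 = 8.8458
⌈8.8458⌉ = 9

9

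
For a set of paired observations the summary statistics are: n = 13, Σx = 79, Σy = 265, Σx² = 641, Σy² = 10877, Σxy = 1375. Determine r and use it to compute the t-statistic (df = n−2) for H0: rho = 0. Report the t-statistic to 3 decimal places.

S_xy = nΣxy − ΣxΣy = 13·1375 − 79·265 = 17875 − 20935 = -3060
S_xx = nΣx² − (Σx)² = 13·641 − 79² = 8333 − 6241 = 2092
S_yy = nΣy² − (Σy)² = 13·10877 − 265² = 141401 − 70225 = 71176
r = S_xy / √(S_xx·S_yy) = -3060 / √(2092·71176) = -3060 / √148900192 = -3060 / 12202.4666 = -0.2508
t = r·√(n−2)/√(1−r²) = -0.2508·√11 / √(1−0.062901) = -0.831809 / 0.968039 = -0.859

-0.859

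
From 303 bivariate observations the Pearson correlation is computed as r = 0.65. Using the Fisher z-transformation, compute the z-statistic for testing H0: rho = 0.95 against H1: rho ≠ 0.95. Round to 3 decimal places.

z_r = atanh(0.65) = 0.775299,  z_0 = atanh(0.95) = 1.831781
SE = 1/√(n−3) = 1/√300 = 0.057735
z = (z_r − z_0)/SE = (0.775299 − 1.831781) / 0.057735 = -1.056482 / 0.057735 = -18.299

-18.299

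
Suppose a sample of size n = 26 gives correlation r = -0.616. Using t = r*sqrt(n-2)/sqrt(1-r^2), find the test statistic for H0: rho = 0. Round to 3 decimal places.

t = r·√(n−2) / √(1−r²) with r = -0.616, n = 26
  = -0.616·√24 / √(1 − 0.379456)
  = -0.616·4.898979 / 0.787746
  = -3.017771 / 0.787746 = -3.831

-3.831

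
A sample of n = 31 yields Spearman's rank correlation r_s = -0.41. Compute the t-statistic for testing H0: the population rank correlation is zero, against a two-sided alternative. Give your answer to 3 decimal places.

t = r_s·√(n−2) / √(1−r_s²) with r_s = -0.41, n = 31
  = -0.41·√29 / √(1 − 0.1681)
  = -0.41·5.385165 / 0.912086
  = -2.207918 / 0.912086 = -2.421

-2.421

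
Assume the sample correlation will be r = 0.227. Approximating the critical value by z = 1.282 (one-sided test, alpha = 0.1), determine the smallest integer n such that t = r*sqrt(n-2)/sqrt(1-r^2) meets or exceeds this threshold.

33

r√(n−2)/√(1−r²) ≥ 1.282  ⇔  n−2 ≥ (1.282)²·(1−r²)/r²
(1−r²)/r² = (1−0.051529)/0.051529 = 18.4065
n ≥ 2 + 1.643524·18.4065 = 2 + 30.2515 = 32.2515
⌈32.2515⌉ = 33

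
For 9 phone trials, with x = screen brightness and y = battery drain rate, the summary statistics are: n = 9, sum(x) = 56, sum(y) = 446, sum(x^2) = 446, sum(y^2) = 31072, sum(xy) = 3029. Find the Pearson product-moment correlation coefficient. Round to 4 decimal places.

0.2714

S_xy = nΣxy − ΣxΣy = 9·3029 − 56·446 = 27261 − 24976 = 2285
S_xx = nΣx² − (Σx)² = 9·446 − 56² = 4014 − 3136 = 878
S_yy = nΣy² − (Σy)² = 9·31072 − 446² = 279648 − 198916 = 80732
r = S_xy / √(S_xx·S_yy) = 2285 / √(878·80732) = 2285 / √70882696 = 2285 / 8419.1862 = 0.2714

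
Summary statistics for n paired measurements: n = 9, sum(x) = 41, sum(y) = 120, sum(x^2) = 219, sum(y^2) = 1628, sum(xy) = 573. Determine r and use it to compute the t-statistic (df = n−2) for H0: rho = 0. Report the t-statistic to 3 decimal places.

4.822

Numerator: nΣxy − (Σx)(Σy) = 9·573 − (41)(120) = 237
Denominator: √[(nΣx²−(Σx)²)(nΣy²−(Σy)²)]
  nΣx²−(Σx)² = 9·219 − 1681 = 290;  nΣy²−(Σy)² = 9·1628 − 14400 = 252
  √(290·252) = √73080 = 270.3331
r = 237 / 270.3331 = 0.8767
t = r·√(n−2)/√(1−r²) = 0.8767·√7 / √(1−0.768603) = 2.319530 / 0.481037 = 4.822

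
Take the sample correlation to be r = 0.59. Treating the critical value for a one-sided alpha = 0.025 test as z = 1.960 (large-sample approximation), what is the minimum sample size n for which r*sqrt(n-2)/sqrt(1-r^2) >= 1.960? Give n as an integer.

10

r√(n−2)/√(1−r²) ≥ 1.960  ⇔  n−2 ≥ (1.960)²·(1−r²)/r²
(1−r²)/r² = (1−0.3481)/0.3481 = 1.8727
n ≥ 2 + 3.8416·1.8727 = 2 + 7.1942 = 9.1942
⌈9.1942⌉ = 10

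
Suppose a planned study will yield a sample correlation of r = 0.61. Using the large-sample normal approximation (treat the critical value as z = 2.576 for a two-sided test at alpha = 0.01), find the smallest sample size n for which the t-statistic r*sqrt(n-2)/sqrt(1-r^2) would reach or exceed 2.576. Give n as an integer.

14

r√(n−2)/√(1−r²) ≥ 2.576  ⇔  n−2 ≥ (2.576)²·(1−r²)/r²
(1−r²)/r² = (1−0.3721)/0.3721 = 1.6874
n ≥ 2 + 6.635776·1.6874 = 2 + 11.1972 = 13.1972
⌈13.1972⌉ = 14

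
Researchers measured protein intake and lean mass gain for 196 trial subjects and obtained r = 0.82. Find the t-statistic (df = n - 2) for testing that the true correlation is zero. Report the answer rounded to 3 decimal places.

19.955

1 − r² = 1 − 0.6724 = 0.3276;  √(1−r²) = 0.572364
√(n−2) = √194 = 13.928388
t = r·√(n−2)/√(1−r²) = 0.82 · 13.928388 / 0.572364 = 19.955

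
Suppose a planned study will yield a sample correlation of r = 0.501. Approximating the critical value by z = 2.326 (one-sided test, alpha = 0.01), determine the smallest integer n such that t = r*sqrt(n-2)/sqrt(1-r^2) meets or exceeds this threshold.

r√(n−2)/√(1−r²) ≥ 2.326  ⇔  n−2 ≥ (2.326)²·(1−r²)/r²
(1−r²)/r² = (1−0.251001)/0.251001 = 2.9840
n ≥ 2 + 5.410276·2.9840 = 2 + 16.1443 = 18.1443
⌈18.1443⌉ = 19

19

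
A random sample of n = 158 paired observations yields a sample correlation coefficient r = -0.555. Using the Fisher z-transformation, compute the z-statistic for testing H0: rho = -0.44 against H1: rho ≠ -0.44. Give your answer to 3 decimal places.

Fisher z: atanh(-0.555) = -0.625578, atanh(-0.44) = -0.472231
z = (z_r − z_0)·√(n−3) = (-0.625578 − (-0.472231))·√155 = -0.153347 · 12.449900 = -1.909

-1.909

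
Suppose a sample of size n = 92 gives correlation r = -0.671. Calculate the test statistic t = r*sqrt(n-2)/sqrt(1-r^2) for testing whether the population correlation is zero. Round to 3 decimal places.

-8.585

t = r·√(n−2) / √(1−r²) with r = -0.671, n = 92
  = -0.671·√90 / √(1 − 0.450241)
  = -0.671·9.486833 / 0.741457
  = -6.365665 / 0.741457 = -8.585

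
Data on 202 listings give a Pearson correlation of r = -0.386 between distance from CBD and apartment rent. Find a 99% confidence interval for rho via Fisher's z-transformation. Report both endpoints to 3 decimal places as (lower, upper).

(-0.530, -0.221)

Fisher z: z_r = atanh(r) = ½·ln((1+(-0.386))/(1−(-0.386))) = -0.407091
SE(z) = 1/√(n−3) = 1/√199 = 0.070888
99% ⇒ z* = 2.576; margin = 2.576·0.070888 = 0.182607
CI on z-scale: (-0.589698, -0.224484)
Back-transform: tanh(-0.589698) = -0.529678, tanh(-0.224484) = -0.220788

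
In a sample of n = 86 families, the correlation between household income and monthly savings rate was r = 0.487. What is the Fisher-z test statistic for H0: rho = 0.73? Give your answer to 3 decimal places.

z_r = atanh(0.487) = 0.532120,  z_0 = atanh(0.73) = 0.928727
SE = 1/√(n−3) = 1/√83 = 0.109764
z = (z_r − z_0)/SE = (0.532120 − 0.928727) / 0.109764 = -0.396607 / 0.109764 = -3.613

-3.613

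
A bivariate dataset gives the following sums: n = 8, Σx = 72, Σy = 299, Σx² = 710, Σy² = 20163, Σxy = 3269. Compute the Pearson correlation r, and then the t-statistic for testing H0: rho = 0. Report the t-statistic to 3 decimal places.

Numerator: nΣxy − (Σx)(Σy) = 8·3269 − (72)(299) = 4624
Denominator: √[(nΣx²−(Σx)²)(nΣy²−(Σy)²)]
  nΣx²−(Σx)² = 8·710 − 5184 = 496;  nΣy²−(Σy)² = 8·20163 − 89401 = 71903
  √(496·71903) = √35663888 = 5971.9250
r = 4624 / 5971.9250 = 0.7743
t = r·√(n−2)/√(1−r²) = 0.7743·√6 / √(1−0.599540) = 1.896640 / 0.632819 = 2.997

2.997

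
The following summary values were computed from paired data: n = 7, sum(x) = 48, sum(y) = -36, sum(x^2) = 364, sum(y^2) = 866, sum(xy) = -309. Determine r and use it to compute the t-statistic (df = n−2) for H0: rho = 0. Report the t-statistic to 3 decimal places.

S_xy = nΣxy − ΣxΣy = 7·(-309) − 48·(-36) = -2163 − (-1728) = -435
S_xx = nΣx² − (Σx)² = 7·364 − 48² = 2548 − 2304 = 244
S_yy = nΣy² − (Σy)² = 7·866 − (-36)² = 6062 − 1296 = 4766
r = S_xy / √(S_xx·S_yy) = -435 / √(244·4766) = -435 / √1162904 = -435 / 1078.3803 = -0.4034
t = r·√(n−2)/√(1−r²) = -0.4034·√5 / √(1−0.162732) = -0.902030 / 0.915023 = -0.986

-0.986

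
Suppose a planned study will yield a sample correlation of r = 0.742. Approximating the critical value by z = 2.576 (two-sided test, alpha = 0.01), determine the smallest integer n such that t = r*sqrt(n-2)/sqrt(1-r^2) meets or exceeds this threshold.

8

r√(n−2)/√(1−r²) ≥ 2.576  ⇔  n−2 ≥ (2.576)²·(1−r²)/r²
(1−r²)/r² = (1−0.550564)/0.550564 = 0.8163
n ≥ 2 + 6.635776·0.8163 = 2 + 5.4168 = 7.4168
⌈7.4168⌉ = 8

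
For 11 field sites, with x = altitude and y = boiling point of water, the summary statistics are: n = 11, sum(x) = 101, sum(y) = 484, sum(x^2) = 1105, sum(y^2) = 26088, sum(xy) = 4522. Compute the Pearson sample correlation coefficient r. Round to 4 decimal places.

Numerator: nΣxy − (Σx)(Σy) = 11·4522 − (101)(484) = 858
Denominator: √[(nΣx²−(Σx)²)(nΣy²−(Σy)²)]
  nΣx²−(Σx)² = 11·1105 − 10201 = 1954;  nΣy²−(Σy)² = 11·26088 − 234256 = 52712
  √(1954·52712) = √102999248 = 10148.8545
r = 858 / 10148.8545 = 0.0845

0.0845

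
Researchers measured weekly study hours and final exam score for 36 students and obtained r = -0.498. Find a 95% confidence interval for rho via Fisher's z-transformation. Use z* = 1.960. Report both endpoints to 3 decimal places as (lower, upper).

z_r = atanh(-0.498) = -0.546643;  SE = 1/√(n−3) = 1/√33 = 0.174078
z-limits: -0.546643 ± 1.960·0.174078 = -0.546643 ± 0.341193 = [-0.887836, -0.205450]
ρ-limits: (tanh -0.887836, tanh -0.205450) = (-0.710, -0.203)

(-0.710, -0.203)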